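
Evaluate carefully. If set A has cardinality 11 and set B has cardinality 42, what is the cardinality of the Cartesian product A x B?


The Cartesian product A x B contains all ordered pairs (a, b).
|A x B| = |A| * |B| = 11 * 42 = 462

462


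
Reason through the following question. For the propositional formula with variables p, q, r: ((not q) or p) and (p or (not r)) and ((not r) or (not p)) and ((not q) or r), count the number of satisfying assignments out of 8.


Evaluate all 8 assignments for p, q, r:
p=0, q=0, r=0: 1
p=0, q=0, r=1: 0
p=0, q=1, r=0: 0
p=0, q=1, r=1: 0
p=1, q=0, r=0: 1
p=1, q=0, r=1: 0
p=1, q=1, r=0: 0
p=1, q=1, r=1: 0
Satisfying count = 2

2


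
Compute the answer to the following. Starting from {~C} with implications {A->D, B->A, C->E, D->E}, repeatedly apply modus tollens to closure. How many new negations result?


Initial negated facts: {~C}
Apply modus tollens to closure:
  (no implication fires)
Final negated: {~C}
New negations: {(none)}
Count = 0

0


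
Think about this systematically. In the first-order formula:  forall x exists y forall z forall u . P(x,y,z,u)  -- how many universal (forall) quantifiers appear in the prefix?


Quantifier prefix: forall x exists y forall z forall u
Mark each quantifier type:
  U E U U
Universal count = 3, Existential count = 1
Asked for universal (forall) quantifiers: 3

3


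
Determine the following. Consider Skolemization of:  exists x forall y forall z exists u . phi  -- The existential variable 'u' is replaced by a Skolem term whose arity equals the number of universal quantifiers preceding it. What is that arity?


Quantifier prefix: exists x forall y forall z exists u
'u' is existentially quantified at position 4.
Universal variables preceding it: y, z
Skolem function arity = 2

2


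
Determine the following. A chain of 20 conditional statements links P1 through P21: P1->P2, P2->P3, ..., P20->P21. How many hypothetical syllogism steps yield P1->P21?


With 20 implications in a chain connecting 21 propositions:
P1->P2, P2->P3, ..., P20->P21
Steps needed = (number of implications) - 1 = 20 - 1 = 19

19


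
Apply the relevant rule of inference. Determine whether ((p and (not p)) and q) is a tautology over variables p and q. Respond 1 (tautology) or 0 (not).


Check all 4 assignments:
p=0, q=0: 0
p=0, q=1: 0
p=1, q=0: 0
p=1, q=1: 0
Satisfying count = 0/4.
Tautology iff count = 4: no.

0


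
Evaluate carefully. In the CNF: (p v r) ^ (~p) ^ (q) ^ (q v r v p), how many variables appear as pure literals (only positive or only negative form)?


Check each variable for pure literal status:
p: mixed (not pure)
q: pure positive
r: pure positive
Pure literal count = 2

2


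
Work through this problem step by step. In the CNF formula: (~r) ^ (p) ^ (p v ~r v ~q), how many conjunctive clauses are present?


A CNF formula is a conjunction of clauses.
Clauses are separated by ^.
Counting the conjuncts: 3 clauses.

3


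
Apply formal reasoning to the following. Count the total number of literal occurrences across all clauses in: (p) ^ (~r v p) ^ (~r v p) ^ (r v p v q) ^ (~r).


Counting literals in each clause:
Clause 1: 1 literal(s)
Clause 2: 2 literal(s)
Clause 3: 2 literal(s)
Clause 4: 3 literal(s)
Clause 5: 1 literal(s)
Total = 9

9


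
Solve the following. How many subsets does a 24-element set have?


The power set of a set with n elements has 2^n elements.
|P(S)| = 2^24 = 16777216

16777216


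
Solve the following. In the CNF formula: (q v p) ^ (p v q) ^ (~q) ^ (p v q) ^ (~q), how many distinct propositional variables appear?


Identify each variable that appears in the formula.
Variables found: p, q
Count = 2

2


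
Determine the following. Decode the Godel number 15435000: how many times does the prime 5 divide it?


Factorize 15435000 by dividing by 5 repeatedly.
Division steps: 5 divides 15435000 exactly 4 time(s).
Exponent of 5 = 4

4


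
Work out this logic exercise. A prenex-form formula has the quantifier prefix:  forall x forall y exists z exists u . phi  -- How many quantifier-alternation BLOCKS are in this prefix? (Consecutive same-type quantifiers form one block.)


Quantifier-type sequence: A A E E  (A=forall, E=exists)
Group into maximal same-type runs:
  Ax2 | Ex2
Number of blocks = 2

2


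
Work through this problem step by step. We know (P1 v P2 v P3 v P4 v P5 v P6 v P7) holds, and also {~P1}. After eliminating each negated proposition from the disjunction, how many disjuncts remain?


Original disjuncts (7): P1, P2, P3, P4, P5, P6, P7
Negated (eliminate): ~P1
Remaining disjuncts: P2, P3, P4, P5, P6, P7
Count = 7 - 1 = 6

6


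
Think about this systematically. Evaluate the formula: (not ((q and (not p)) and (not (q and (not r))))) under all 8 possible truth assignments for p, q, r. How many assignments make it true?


Check all 8 assignments:
p=0, q=0, r=0: 1
p=0, q=0, r=1: 1
p=0, q=1, r=0: 1
p=0, q=1, r=1: 0
p=1, q=0, r=0: 1
p=1, q=0, r=1: 1
p=1, q=1, r=0: 1
p=1, q=1, r=1: 1
Count of True = 7

7


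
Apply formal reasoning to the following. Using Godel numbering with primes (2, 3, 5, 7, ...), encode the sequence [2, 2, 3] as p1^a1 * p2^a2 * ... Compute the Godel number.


Encode each element as an exponent of the corresponding prime:
  2^2 = 4
  3^2 = 9
  5^3 = 125
Product = 4 * 9 * 125 = 4500

4500


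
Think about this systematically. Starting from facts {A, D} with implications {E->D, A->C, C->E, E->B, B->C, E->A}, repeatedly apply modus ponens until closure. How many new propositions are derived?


Initial facts: {A, D}
Apply modus ponens to closure:
  A and A->C  =>  C
  C and C->E  =>  E
  E and E->B  =>  B
Final known: {A, B, C, D, E}
New propositions: {B, C, E}
Count = 3

3


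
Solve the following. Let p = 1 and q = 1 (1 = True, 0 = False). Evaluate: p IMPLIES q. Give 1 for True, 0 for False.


p = 1, q = 1
Operation: p IMPLIES q
Evaluate: 1 IMPLIES 1 = 1

1


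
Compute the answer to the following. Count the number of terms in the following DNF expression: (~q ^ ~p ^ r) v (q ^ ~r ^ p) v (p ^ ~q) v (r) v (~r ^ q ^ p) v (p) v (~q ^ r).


A DNF formula is a disjunction of terms (conjunctions).
Terms are separated by v.
Counting the disjuncts: 7 terms.

7


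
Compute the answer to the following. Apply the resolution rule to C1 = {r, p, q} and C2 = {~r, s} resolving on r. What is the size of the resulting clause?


Remove r from C1 and ~r from C2.
C1 remainder: {p, q}
C2 remainder: {s}
Union (resolvent): {p, q, s}
Resolvent has 3 literal(s).

3


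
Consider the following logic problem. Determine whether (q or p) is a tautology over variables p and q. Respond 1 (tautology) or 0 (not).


Check all 4 assignments:
p=0, q=0: 0
p=0, q=1: 1
p=1, q=0: 1
p=1, q=1: 1
Satisfying count = 3/4.
Tautology iff count = 4: no.

0


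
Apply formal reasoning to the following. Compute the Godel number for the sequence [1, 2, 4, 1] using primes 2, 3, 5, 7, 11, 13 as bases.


Encode each element as an exponent of the corresponding prime:
  2^1 = 2
  3^2 = 9
  5^4 = 625
  7^1 = 7
Product = 2 * 9 * 625 * 7 = 78750

78750


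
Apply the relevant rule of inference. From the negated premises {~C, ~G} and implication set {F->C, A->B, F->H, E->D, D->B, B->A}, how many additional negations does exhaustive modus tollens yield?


Initial negated facts: {~C, ~G}
Apply modus tollens to closure:
  ~C and F->C  =>  ~F
Final negated: {~C, ~F, ~G}
New negations: {~F}
Count = 1

1


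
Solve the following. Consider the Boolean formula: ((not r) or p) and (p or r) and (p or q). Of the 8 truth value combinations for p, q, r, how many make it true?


Evaluate all 8 assignments for p, q, r:
p=0, q=0, r=0: 0
p=0, q=0, r=1: 0
p=0, q=1, r=0: 0
p=0, q=1, r=1: 0
p=1, q=0, r=0: 1
p=1, q=0, r=1: 1
p=1, q=1, r=0: 1
p=1, q=1, r=1: 1
Satisfying count = 4

4


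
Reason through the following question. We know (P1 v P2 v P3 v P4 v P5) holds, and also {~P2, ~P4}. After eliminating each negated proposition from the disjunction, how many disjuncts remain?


Original disjuncts (5): P1, P2, P3, P4, P5
Negated (eliminate): ~P2, ~P4
Remaining disjuncts: P1, P3, P5
Count = 5 - 2 = 3

3


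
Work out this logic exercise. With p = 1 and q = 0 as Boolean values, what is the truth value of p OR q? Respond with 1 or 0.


p = 1, q = 0
Operation: p OR q
Evaluate: 1 OR 0 = 1

1


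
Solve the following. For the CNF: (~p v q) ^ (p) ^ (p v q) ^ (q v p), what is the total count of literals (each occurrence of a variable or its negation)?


Counting literals in each clause:
Clause 1: 2 literal(s)
Clause 2: 1 literal(s)
Clause 3: 2 literal(s)
Clause 4: 2 literal(s)
Total = 7

7


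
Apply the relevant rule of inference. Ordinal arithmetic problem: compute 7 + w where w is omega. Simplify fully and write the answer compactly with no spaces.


Compute 7 + w.
Ordinal + is associative but NOT commutative; for finite n>0, n + w = w but w + n stays w+n.
Any finite left addend is absorbed by w on the right: 7 + w = w.
Result = w

w


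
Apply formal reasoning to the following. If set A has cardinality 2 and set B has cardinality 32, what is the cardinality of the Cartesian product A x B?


The Cartesian product A x B contains all ordered pairs (a, b).
|A x B| = |A| * |B| = 2 * 32 = 64

64


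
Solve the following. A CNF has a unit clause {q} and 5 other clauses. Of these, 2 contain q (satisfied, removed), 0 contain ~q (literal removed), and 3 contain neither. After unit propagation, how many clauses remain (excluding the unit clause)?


Satisfied (removed): 2
Shortened (remain): 0
Unchanged (remain): 3
Remaining = 0 + 3 = 3

3


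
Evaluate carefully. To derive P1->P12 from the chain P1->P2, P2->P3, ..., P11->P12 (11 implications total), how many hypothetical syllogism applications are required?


With 11 implications in a chain connecting 12 propositions:
P1->P2, P2->P3, ..., P11->P12
Steps needed = (number of implications) - 1 = 11 - 1 = 10

10


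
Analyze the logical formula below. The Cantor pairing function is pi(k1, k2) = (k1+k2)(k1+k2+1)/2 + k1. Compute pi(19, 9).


k1 + k2 = 28
(k1+k2)(k1+k2+1)/2 = 28 * 29 / 2 = 406
pi = 406 + 19 = 425

425


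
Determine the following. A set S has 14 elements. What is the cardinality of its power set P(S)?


The power set of a set with n elements has 2^n elements.
|P(S)| = 2^14 = 16384

16384


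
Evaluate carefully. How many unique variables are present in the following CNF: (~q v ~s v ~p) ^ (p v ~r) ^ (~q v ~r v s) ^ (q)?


Identify each variable that appears in the formula.
Variables found: p, q, r, s
Count = 4

4


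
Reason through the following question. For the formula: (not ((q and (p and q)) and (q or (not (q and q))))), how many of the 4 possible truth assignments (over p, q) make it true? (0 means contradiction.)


Check all 4 assignments:
p=0, q=0: 1
p=0, q=1: 1
p=1, q=0: 1
p=1, q=1: 0
Count of True = 3

3


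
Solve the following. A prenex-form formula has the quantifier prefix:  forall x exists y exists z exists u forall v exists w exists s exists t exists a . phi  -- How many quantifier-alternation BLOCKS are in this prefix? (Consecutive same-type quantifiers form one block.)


Quantifier-type sequence: A E E E A E E E E  (A=forall, E=exists)
Group into maximal same-type runs:
  Ax1 | Ex3 | Ax1 | Ex4
Number of blocks = 4

4


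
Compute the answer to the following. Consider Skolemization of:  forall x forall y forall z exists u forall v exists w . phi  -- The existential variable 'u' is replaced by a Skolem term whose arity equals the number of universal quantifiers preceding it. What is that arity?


Quantifier prefix: forall x forall y forall z exists u forall v exists w
'u' is existentially quantified at position 4.
Universal variables preceding it: x, y, z
Skolem function arity = 3

3


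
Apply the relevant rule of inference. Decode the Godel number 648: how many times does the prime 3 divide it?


Factorize 648 by dividing by 3 repeatedly.
Division steps: 3 divides 648 exactly 4 time(s).
Exponent of 3 = 4

4


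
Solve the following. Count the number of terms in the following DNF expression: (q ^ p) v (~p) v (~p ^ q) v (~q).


A DNF formula is a disjunction of terms (conjunctions).
Terms are separated by v.
Counting the disjuncts: 4 terms.

4


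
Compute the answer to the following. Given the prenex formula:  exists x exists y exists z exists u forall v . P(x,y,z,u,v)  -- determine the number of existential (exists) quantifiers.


Quantifier prefix: exists x exists y exists z exists u forall v
Mark each quantifier type:
  E E E E U
Universal count = 1, Existential count = 4
Asked for existential (exists) quantifiers: 4

4


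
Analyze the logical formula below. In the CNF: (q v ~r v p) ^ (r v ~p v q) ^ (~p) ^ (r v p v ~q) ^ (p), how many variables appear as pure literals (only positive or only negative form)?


Check each variable for pure literal status:
p: mixed (not pure)
q: mixed (not pure)
r: mixed (not pure)
Pure literal count = 0

0


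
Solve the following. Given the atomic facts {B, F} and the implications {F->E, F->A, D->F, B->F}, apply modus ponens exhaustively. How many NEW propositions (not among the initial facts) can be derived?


Initial facts: {B, F}
Apply modus ponens to closure:
  F and F->E  =>  E
  F and F->A  =>  A
Final known: {A, B, E, F}
New propositions: {A, E}
Count = 2

2


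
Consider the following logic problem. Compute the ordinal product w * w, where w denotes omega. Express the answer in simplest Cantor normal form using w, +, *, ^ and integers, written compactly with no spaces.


Compute w * w.
Ordinal * is associative and left-distributive over +, but NOT commutative; for finite n>1, n*w = w but w*n stays w*n.
w * w = w^2 by definition.
Result = w^2

w^2


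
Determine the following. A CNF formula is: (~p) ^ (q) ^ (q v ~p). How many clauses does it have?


A CNF formula is a conjunction of clauses.
Clauses are separated by ^.
Counting the conjuncts: 3 clauses.

3


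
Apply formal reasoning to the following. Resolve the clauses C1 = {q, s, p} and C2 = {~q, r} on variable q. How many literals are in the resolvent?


Remove q from C1 and ~q from C2.
C1 remainder: {s, p}
C2 remainder: {r}
Union (resolvent): {p, r, s}
Resolvent has 3 literal(s).

3


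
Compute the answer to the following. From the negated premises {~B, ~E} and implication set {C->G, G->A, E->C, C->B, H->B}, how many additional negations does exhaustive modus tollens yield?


Initial negated facts: {~B, ~E}
Apply modus tollens to closure:
  ~B and C->B  =>  ~C
  ~B and H->B  =>  ~H
Final negated: {~B, ~C, ~E, ~H}
New negations: {~C, ~H}
Count = 2

2


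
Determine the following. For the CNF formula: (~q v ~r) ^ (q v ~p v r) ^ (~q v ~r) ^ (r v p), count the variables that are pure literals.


Check each variable for pure literal status:
p: mixed (not pure)
q: mixed (not pure)
r: mixed (not pure)
Pure literal count = 0

0


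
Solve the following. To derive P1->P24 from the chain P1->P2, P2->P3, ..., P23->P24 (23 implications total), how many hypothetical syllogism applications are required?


With 23 implications in a chain connecting 24 propositions:
P1->P2, P2->P3, ..., P23->P24
Steps needed = (number of implications) - 1 = 23 - 1 = 22

22


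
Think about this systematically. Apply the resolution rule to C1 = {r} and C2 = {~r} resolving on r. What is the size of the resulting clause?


Remove r from C1 and ~r from C2.
C1 remainder: {}
C2 remainder: {}
Union (resolvent): {} (empty clause)
Resolvent has 0 literal(s).

0


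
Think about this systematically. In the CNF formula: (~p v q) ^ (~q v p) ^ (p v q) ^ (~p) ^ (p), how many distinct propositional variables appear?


Identify each variable that appears in the formula.
Variables found: p, q
Count = 2

2


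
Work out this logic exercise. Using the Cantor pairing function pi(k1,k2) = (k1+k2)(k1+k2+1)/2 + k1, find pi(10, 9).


k1 + k2 = 19
(k1+k2)(k1+k2+1)/2 = 19 * 20 / 2 = 190
pi = 190 + 10 = 200

200


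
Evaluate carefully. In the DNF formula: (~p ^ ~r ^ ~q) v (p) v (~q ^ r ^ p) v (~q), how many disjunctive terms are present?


A DNF formula is a disjunction of terms (conjunctions).
Terms are separated by v.
Counting the disjuncts: 4 terms.

4


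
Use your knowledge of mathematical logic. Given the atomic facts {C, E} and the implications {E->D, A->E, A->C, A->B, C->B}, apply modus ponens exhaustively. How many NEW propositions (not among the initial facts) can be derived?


Initial facts: {C, E}
Apply modus ponens to closure:
  E and E->D  =>  D
  C and C->B  =>  B
Final known: {B, C, D, E}
New propositions: {B, D}
Count = 2

2


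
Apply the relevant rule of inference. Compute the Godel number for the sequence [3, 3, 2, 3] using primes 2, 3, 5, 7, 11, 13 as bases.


Encode each element as an exponent of the corresponding prime:
  2^3 = 8
  3^3 = 27
  5^2 = 25
  7^3 = 343
Product = 8 * 27 * 25 * 343 = 1852200

1852200


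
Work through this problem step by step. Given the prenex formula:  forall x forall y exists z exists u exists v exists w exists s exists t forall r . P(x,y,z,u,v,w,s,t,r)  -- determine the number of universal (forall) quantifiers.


Quantifier prefix: forall x forall y exists z exists u exists v exists w exists s exists t forall r
Mark each quantifier type:
  U U E E E E E E U
Universal count = 3, Existential count = 6
Asked for universal (forall) quantifiers: 3

3


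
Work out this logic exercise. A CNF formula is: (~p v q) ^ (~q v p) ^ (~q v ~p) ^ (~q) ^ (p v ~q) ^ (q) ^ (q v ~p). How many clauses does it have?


A CNF formula is a conjunction of clauses.
Clauses are separated by ^.
Counting the conjuncts: 7 clauses.

7


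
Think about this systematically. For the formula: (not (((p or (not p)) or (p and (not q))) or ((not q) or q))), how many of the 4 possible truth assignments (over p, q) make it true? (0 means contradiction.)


Check all 4 assignments:
p=0, q=0: 0
p=0, q=1: 0
p=1, q=0: 0
p=1, q=1: 0
Count of True = 0

0


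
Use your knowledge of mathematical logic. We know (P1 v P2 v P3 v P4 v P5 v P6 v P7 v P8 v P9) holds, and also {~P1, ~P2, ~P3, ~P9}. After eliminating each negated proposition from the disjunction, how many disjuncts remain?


Original disjuncts (9): P1, P2, P3, P4, P5, P6, P7, P8, P9
Negated (eliminate): ~P1, ~P2, ~P3, ~P9
Remaining disjuncts: P4, P5, P6, P7, P8
Count = 9 - 4 = 5

5


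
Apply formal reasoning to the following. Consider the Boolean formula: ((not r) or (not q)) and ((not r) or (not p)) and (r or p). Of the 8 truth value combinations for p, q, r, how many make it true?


Evaluate all 8 assignments for p, q, r:
p=0, q=0, r=0: 0
p=0, q=0, r=1: 1
p=0, q=1, r=0: 0
p=0, q=1, r=1: 0
p=1, q=0, r=0: 1
p=1, q=0, r=1: 0
p=1, q=1, r=0: 1
p=1, q=1, r=1: 0
Satisfying count = 3

3


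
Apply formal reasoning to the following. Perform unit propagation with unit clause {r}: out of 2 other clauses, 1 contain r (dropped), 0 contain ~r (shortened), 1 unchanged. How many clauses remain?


Satisfied (removed): 1
Shortened (remain): 0
Unchanged (remain): 1
Remaining = 0 + 1 = 1

1


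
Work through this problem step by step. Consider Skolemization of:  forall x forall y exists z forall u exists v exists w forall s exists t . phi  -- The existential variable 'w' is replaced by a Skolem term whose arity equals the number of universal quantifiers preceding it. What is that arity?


Quantifier prefix: forall x forall y exists z forall u exists v exists w forall s exists t
'w' is existentially quantified at position 6.
Universal variables preceding it: x, y, u
Skolem function arity = 3

3


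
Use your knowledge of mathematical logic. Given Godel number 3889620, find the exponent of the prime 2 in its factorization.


Factorize 3889620 by dividing by 2 repeatedly.
Division steps: 2 divides 3889620 exactly 2 time(s).
Exponent of 2 = 2

2


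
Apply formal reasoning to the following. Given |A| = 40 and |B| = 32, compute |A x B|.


The Cartesian product A x B contains all ordered pairs (a, b).
|A x B| = |A| * |B| = 40 * 32 = 1280

1280


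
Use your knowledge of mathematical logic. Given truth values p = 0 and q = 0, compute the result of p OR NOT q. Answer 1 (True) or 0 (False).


p = 0, q = 0
Operation: p OR NOT q
Evaluate: 0 OR NOT 0 = 1

1


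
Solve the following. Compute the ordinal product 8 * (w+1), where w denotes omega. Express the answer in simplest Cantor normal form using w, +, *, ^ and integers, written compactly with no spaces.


Compute 8 * (w+1).
Ordinal * is associative and left-distributive over +, but NOT commutative; for finite n>1, n*w = w but w*n stays w*n.
By left-distributivity: 8 * (w+1) = 8*w + 8*1 = w + 8 = w+8.
Result = w+8

w+8


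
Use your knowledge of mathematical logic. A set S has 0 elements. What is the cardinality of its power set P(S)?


The power set of a set with n elements has 2^n elements.
|P(S)| = 2^0 = 1

1


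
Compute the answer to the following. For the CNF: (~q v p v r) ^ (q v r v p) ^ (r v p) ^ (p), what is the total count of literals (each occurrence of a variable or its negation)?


Counting literals in each clause:
Clause 1: 3 literal(s)
Clause 2: 3 literal(s)
Clause 3: 2 literal(s)
Clause 4: 1 literal(s)
Total = 9

9


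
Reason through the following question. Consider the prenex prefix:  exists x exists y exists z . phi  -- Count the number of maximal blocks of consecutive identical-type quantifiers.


Quantifier-type sequence: E E E  (A=forall, E=exists)
Group into maximal same-type runs:
  Ex3
Number of blocks = 1

1


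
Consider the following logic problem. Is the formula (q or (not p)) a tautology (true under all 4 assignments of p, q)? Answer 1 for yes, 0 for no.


Check all 4 assignments:
p=0, q=0: 1
p=0, q=1: 1
p=1, q=0: 0
p=1, q=1: 1
Satisfying count = 3/4.
Tautology iff count = 4: no.

0


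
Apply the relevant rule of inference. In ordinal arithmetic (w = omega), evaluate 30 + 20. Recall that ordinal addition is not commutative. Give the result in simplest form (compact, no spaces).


Compute 30 + 20.
Ordinal + is associative but NOT commutative; for finite n>0, n + w = w but w + n stays w+n.
Both operands finite; ordinal + agrees with natural +: 30 + 20 = 50.
Result = 50

50


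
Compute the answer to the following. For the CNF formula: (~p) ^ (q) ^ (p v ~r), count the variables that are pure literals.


Check each variable for pure literal status:
p: mixed (not pure)
q: pure positive
r: pure negative
Pure literal count = 2

2


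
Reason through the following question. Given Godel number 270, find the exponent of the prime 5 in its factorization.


Factorize 270 by dividing by 5 repeatedly.
Division steps: 5 divides 270 exactly 1 time(s).
Exponent of 5 = 1

1


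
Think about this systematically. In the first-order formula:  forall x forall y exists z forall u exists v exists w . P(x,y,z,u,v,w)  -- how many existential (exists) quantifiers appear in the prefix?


Quantifier prefix: forall x forall y exists z forall u exists v exists w
Mark each quantifier type:
  U U E U E E
Universal count = 3, Existential count = 3
Asked for existential (exists) quantifiers: 3

3


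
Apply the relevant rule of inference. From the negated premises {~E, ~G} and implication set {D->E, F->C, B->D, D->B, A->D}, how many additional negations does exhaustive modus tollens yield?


Initial negated facts: {~E, ~G}
Apply modus tollens to closure:
  ~E and D->E  =>  ~D
  ~D and B->D  =>  ~B
  ~D and A->D  =>  ~A
Final negated: {~A, ~B, ~D, ~E, ~G}
New negations: {~A, ~B, ~D}
Count = 3

3


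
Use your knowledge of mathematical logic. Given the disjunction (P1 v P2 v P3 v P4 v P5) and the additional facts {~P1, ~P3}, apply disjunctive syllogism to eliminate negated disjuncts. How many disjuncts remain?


Original disjuncts (5): P1, P2, P3, P4, P5
Negated (eliminate): ~P1, ~P3
Remaining disjuncts: P2, P4, P5
Count = 5 - 2 = 3

3


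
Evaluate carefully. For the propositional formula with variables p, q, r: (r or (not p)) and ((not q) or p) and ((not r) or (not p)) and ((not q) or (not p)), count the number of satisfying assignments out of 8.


Evaluate all 8 assignments for p, q, r:
p=0, q=0, r=0: 1
p=0, q=0, r=1: 1
p=0, q=1, r=0: 0
p=0, q=1, r=1: 0
p=1, q=0, r=0: 0
p=1, q=0, r=1: 0
p=1, q=1, r=0: 0
p=1, q=1, r=1: 0
Satisfying count = 2

2


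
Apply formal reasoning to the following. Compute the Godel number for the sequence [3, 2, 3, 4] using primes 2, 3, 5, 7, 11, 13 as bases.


Encode each element as an exponent of the corresponding prime:
  2^3 = 8
  3^2 = 9
  5^3 = 125
  7^4 = 2401
Product = 8 * 9 * 125 * 2401 = 21609000

21609000


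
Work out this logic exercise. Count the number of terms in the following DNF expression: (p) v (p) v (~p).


A DNF formula is a disjunction of terms (conjunctions).
Terms are separated by v.
Counting the disjuncts: 3 terms.

3


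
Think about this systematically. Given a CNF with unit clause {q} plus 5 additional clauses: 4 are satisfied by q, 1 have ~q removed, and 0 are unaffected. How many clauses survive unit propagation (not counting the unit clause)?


Satisfied (removed): 4
Shortened (remain): 1
Unchanged (remain): 0
Remaining = 1 + 0 = 1

1


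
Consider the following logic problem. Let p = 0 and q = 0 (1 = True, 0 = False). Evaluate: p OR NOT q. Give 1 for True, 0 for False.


p = 0, q = 0
Operation: p OR NOT q
Evaluate: 0 OR NOT 0 = 1

1


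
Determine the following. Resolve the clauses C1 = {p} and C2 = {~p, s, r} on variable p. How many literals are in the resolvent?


Remove p from C1 and ~p from C2.
C1 remainder: {}
C2 remainder: {s, r}
Union (resolvent): {r, s}
Resolvent has 2 literal(s).

2


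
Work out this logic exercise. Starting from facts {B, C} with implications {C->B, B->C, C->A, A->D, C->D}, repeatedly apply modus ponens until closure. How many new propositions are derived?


Initial facts: {B, C}
Apply modus ponens to closure:
  C and C->A  =>  A
  A and A->D  =>  D
Final known: {A, B, C, D}
New propositions: {A, D}
Count = 2

2


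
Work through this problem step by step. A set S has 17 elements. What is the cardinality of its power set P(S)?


The power set of a set with n elements has 2^n elements.
|P(S)| = 2^17 = 131072

131072


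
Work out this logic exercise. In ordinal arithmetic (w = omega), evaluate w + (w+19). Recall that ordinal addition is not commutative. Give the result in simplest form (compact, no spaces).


Compute w + (w+19).
Ordinal + is associative but NOT commutative; for finite n>0, n + w = w but w + n stays w+n.
w + (w+19) = (w+w) + 19 = w*2+19.
Result = w*2+19

w*2+19


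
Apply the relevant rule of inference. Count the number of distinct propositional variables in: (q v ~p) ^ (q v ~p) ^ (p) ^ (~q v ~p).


Identify each variable that appears in the formula.
Variables found: p, q
Count = 2

2


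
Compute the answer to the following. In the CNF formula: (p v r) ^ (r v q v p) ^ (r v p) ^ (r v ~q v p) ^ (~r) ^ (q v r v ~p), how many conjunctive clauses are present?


A CNF formula is a conjunction of clauses.
Clauses are separated by ^.
Counting the conjuncts: 6 clauses.

6


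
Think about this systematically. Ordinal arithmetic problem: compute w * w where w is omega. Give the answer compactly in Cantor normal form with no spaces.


Compute w * w.
Ordinal * is associative and left-distributive over +, but NOT commutative; for finite n>1, n*w = w but w*n stays w*n.
w * w = w^2 by definition.
Result = w^2

w^2


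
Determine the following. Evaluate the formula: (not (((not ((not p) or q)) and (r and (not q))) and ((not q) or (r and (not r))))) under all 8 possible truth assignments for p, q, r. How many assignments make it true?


Check all 8 assignments:
p=0, q=0, r=0: 1
p=0, q=0, r=1: 1
p=0, q=1, r=0: 1
p=0, q=1, r=1: 1
p=1, q=0, r=0: 1
p=1, q=0, r=1: 0
p=1, q=1, r=0: 1
p=1, q=1, r=1: 1
Count of True = 7

7


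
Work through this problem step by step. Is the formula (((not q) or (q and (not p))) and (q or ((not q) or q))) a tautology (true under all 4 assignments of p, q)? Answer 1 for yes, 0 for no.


Check all 4 assignments:
p=0, q=0: 1
p=0, q=1: 1
p=1, q=0: 1
p=1, q=1: 0
Satisfying count = 3/4.
Tautology iff count = 4: no.

0


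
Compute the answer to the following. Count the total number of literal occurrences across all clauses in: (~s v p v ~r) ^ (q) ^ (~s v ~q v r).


Counting literals in each clause:
Clause 1: 3 literal(s)
Clause 2: 1 literal(s)
Clause 3: 3 literal(s)
Total = 7

7


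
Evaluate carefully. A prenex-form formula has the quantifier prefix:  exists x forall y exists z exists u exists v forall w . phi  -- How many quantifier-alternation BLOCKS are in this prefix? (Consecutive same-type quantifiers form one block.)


Quantifier-type sequence: E A E E E A  (A=forall, E=exists)
Group into maximal same-type runs:
  Ex1 | Ax1 | Ex3 | Ax1
Number of blocks = 4

4


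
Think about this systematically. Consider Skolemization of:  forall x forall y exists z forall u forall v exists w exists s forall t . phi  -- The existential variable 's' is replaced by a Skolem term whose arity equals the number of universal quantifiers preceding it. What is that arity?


Quantifier prefix: forall x forall y exists z forall u forall v exists w exists s forall t
's' is existentially quantified at position 7.
Universal variables preceding it: x, y, u, v
Skolem function arity = 4

4


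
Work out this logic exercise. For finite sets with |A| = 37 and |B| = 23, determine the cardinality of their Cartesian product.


The Cartesian product A x B contains all ordered pairs (a, b).
|A x B| = |A| * |B| = 37 * 23 = 851

851


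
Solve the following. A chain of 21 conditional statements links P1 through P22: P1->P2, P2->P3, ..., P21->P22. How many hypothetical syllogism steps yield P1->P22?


With 21 implications in a chain connecting 22 propositions:
P1->P2, P2->P3, ..., P21->P22
Steps needed = (number of implications) - 1 = 21 - 1 = 20

20


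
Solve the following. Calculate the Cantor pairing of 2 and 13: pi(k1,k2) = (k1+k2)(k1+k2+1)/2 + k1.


k1 + k2 = 15
(k1+k2)(k1+k2+1)/2 = 15 * 16 / 2 = 120
pi = 120 + 2 = 122

122


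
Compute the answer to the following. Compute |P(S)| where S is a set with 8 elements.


The power set of a set with n elements has 2^n elements.
|P(S)| = 2^8 = 256

256


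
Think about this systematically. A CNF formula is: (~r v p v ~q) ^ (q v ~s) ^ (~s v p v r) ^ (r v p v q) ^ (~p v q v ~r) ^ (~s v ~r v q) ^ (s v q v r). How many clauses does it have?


A CNF formula is a conjunction of clauses.
Clauses are separated by ^.
Counting the conjuncts: 7 clauses.

7


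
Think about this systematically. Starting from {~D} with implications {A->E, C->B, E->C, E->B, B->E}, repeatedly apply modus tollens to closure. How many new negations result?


Initial negated facts: {~D}
Apply modus tollens to closure:
  (no implication fires)
Final negated: {~D}
New negations: {(none)}
Count = 0

0


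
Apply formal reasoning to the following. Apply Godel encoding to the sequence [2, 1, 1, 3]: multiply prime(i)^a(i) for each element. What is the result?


Encode each element as an exponent of the corresponding prime:
  2^2 = 4
  3^1 = 3
  5^1 = 5
  7^3 = 343
Product = 4 * 3 * 5 * 343 = 20580

20580


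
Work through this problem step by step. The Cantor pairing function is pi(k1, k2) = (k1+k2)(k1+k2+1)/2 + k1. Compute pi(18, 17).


k1 + k2 = 35
(k1+k2)(k1+k2+1)/2 = 35 * 36 / 2 = 630
pi = 630 + 18 = 648

648


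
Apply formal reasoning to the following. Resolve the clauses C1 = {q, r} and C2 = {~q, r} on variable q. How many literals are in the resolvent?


Remove q from C1 and ~q from C2.
C1 remainder: {r}
C2 remainder: {r}
Union (resolvent): {r}
Resolvent has 1 literal(s).

1


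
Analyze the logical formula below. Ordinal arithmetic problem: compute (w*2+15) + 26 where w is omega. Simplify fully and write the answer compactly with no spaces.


Compute (w*2+15) + 26.
Ordinal + is associative but NOT commutative; for finite n>0, n + w = w but w + n stays w+n.
By associativity: (w*2+15) + 26 = w*2 + (15+26) = w*2+41.
Result = w*2+41

w*2+41


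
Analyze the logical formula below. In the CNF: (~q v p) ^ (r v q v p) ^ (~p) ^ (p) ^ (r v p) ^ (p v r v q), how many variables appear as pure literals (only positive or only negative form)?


Check each variable for pure literal status:
p: mixed (not pure)
q: mixed (not pure)
r: pure positive
Pure literal count = 1

1


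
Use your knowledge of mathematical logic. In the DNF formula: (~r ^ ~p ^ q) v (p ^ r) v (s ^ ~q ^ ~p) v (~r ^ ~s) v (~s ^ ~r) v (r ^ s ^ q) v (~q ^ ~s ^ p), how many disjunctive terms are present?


A DNF formula is a disjunction of terms (conjunctions).
Terms are separated by v.
Counting the disjuncts: 7 terms.

7


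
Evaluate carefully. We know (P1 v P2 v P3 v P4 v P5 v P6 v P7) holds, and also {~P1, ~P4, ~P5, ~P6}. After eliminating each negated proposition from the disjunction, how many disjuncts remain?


Original disjuncts (7): P1, P2, P3, P4, P5, P6, P7
Negated (eliminate): ~P1, ~P4, ~P5, ~P6
Remaining disjuncts: P2, P3, P7
Count = 7 - 4 = 3

3


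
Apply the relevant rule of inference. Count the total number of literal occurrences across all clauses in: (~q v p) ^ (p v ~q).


Counting literals in each clause:
Clause 1: 2 literal(s)
Clause 2: 2 literal(s)
Total = 4

4


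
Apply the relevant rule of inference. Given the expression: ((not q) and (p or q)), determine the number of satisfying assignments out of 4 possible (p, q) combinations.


Check all 4 assignments:
p=0, q=0: 0
p=0, q=1: 0
p=1, q=0: 1
p=1, q=1: 0
Count of True = 1

1


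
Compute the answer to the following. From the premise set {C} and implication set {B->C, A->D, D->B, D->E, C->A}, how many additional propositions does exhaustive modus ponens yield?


Initial facts: {C}
Apply modus ponens to closure:
  C and C->A  =>  A
  A and A->D  =>  D
  D and D->B  =>  B
  D and D->E  =>  E
Final known: {A, B, C, D, E}
New propositions: {A, B, D, E}
Count = 4

4


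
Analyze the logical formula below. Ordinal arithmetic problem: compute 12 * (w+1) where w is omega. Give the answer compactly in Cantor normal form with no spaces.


Compute 12 * (w+1).
Ordinal * is associative and left-distributive over +, but NOT commutative; for finite n>1, n*w = w but w*n stays w*n.
By left-distributivity: 12 * (w+1) = 12*w + 12*1 = w + 12 = w+12.
Result = w+12

w+12


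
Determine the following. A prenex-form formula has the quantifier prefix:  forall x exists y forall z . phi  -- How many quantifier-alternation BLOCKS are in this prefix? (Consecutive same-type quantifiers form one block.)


Quantifier-type sequence: A E A  (A=forall, E=exists)
Group into maximal same-type runs:
  Ax1 | Ex1 | Ax1
Number of blocks = 3

3


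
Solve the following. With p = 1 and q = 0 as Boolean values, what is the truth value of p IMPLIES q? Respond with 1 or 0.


p = 1, q = 0
Operation: p IMPLIES q
Evaluate: 1 IMPLIES 0 = 0

0


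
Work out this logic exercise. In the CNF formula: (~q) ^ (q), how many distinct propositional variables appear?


Identify each variable that appears in the formula.
Variables found: q
Count = 1

1


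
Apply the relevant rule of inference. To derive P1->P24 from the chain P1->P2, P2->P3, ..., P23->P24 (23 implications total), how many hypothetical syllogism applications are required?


With 23 implications in a chain connecting 24 propositions:
P1->P2, P2->P3, ..., P23->P24
Steps needed = (number of implications) - 1 = 23 - 1 = 22

22


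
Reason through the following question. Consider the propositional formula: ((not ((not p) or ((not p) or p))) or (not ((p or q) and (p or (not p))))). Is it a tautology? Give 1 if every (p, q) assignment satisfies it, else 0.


Check all 4 assignments:
p=0, q=0: 1
p=0, q=1: 0
p=1, q=0: 0
p=1, q=1: 0
Satisfying count = 1/4.
Tautology iff count = 4: no.

0


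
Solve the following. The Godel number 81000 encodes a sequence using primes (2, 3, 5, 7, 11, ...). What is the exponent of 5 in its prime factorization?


Factorize 81000 by dividing by 5 repeatedly.
Division steps: 5 divides 81000 exactly 3 time(s).
Exponent of 5 = 3

3


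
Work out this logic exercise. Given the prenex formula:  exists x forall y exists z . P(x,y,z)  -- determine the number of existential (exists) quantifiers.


Quantifier prefix: exists x forall y exists z
Mark each quantifier type:
  E U E
Universal count = 1, Existential count = 2
Asked for existential (exists) quantifiers: 2

2


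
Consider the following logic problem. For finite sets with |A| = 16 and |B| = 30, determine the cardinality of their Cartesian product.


The Cartesian product A x B contains all ordered pairs (a, b).
|A x B| = |A| * |B| = 16 * 30 = 480

480


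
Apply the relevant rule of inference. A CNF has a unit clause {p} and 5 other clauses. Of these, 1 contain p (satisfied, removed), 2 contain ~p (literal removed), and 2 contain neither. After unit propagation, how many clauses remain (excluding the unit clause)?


Satisfied (removed): 1
Shortened (remain): 2
Unchanged (remain): 2
Remaining = 2 + 2 = 4

4


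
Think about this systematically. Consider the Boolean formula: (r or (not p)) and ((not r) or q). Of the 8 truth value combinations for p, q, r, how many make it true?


Evaluate all 8 assignments for p, q, r:
p=0, q=0, r=0: 1
p=0, q=0, r=1: 0
p=0, q=1, r=0: 1
p=0, q=1, r=1: 1
p=1, q=0, r=0: 0
p=1, q=0, r=1: 0
p=1, q=1, r=0: 0
p=1, q=1, r=1: 1
Satisfying count = 4

4


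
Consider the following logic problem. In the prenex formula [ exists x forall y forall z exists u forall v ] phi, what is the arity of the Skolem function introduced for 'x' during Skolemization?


Quantifier prefix: exists x forall y forall z exists u forall v
'x' is existentially quantified at position 1.
No universal quantifiers precede it.
Skolem function arity = 0 (a Skolem constant)

0


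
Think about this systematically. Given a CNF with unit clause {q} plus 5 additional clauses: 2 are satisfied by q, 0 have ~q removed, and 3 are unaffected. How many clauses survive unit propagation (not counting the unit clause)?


Satisfied (removed): 2
Shortened (remain): 0
Unchanged (remain): 3
Remaining = 0 + 3 = 3

3


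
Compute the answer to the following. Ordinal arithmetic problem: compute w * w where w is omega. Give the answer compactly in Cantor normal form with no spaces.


Compute w * w.
Ordinal * is associative and left-distributive over +, but NOT commutative; for finite n>1, n*w = w but w*n stays w*n.
w * w = w^2 by definition.
Result = w^2

w^2


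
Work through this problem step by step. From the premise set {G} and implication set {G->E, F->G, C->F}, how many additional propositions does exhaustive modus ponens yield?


Initial facts: {G}
Apply modus ponens to closure:
  G and G->E  =>  E
Final known: {E, G}
New propositions: {E}
Count = 1

1


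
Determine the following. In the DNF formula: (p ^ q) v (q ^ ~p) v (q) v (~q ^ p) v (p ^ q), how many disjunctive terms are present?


A DNF formula is a disjunction of terms (conjunctions).
Terms are separated by v.
Counting the disjuncts: 5 terms.

5


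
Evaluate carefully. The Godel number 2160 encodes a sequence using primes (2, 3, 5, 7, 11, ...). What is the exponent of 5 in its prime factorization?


Factorize 2160 by dividing by 5 repeatedly.
Division steps: 5 divides 2160 exactly 1 time(s).
Exponent of 5 = 1

1


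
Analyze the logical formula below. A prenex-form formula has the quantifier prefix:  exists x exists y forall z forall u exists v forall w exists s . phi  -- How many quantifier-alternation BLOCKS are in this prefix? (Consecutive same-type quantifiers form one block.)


Quantifier-type sequence: E E A A E A E  (A=forall, E=exists)
Group into maximal same-type runs:
  Ex2 | Ax2 | Ex1 | Ax1 | Ex1
Number of blocks = 5

5
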